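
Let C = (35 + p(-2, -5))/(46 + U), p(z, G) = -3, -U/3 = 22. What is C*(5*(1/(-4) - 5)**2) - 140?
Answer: -721/2 ≈ -360.50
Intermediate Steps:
U = -66 (U = -3*22 = -66)
C = -8/5 (C = (35 - 3)/(46 - 66) = 32/(-20) = 32*(-1/20) = -8/5 ≈ -1.6000)
C*(5*(1/(-4) - 5)**2) - 140 = -8*(1/(-4) - 5)**2 - 140 = -8*(-1/4 - 5)**2 - 140 = -8*(-21/4)**2 - 140 = -8*441/16 - 140 = -8/5*2205/16 - 140 = -441/2 - 140 = -721/2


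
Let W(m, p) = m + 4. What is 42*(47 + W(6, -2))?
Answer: 2394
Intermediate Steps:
W(m, p) = 4 + m
42*(47 + W(6, -2)) = 42*(47 + (4 + 6)) = 42*(47 + 10) = 42*57 = 2394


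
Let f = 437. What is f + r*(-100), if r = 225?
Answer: -22063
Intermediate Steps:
f + r*(-100) = 437 + 225*(-100) = 437 - 22500 = -22063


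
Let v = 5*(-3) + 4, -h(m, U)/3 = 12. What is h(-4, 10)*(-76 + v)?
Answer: 3132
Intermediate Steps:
h(m, U) = -36 (h(m, U) = -3*12 = -36)
v = -11 (v = -15 + 4 = -11)
h(-4, 10)*(-76 + v) = -36*(-76 - 11) = -36*(-87) = 3132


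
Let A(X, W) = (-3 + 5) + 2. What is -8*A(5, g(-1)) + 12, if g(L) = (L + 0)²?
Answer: -20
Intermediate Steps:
g(L) = L²
A(X, W) = 4 (A(X, W) = 2 + 2 = 4)
-8*A(5, g(-1)) + 12 = -8*4 + 12 = -32 + 12 = -20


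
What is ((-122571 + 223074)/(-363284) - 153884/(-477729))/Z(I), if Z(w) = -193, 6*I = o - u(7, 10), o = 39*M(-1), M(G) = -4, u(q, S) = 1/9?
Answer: -7890397369/33495401292948 ≈ -0.00023557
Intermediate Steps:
u(q, S) = ⅑
o = -156 (o = 39*(-4) = -156)
I = -1405/54 (I = (-156 - 1*⅑)/6 = (-156 - ⅑)/6 = (⅙)*(-1405/9) = -1405/54 ≈ -26.019)
((-122571 + 223074)/(-363284) - 153884/(-477729))/Z(I) = ((-122571 + 223074)/(-363284) - 153884/(-477729))/(-193) = (100503*(-1/363284) - 153884*(-1/477729))*(-1/193) = (-100503/363284 + 153884/477729)*(-1/193) = (7890397369/173551302036)*(-1/193) = -7890397369/33495401292948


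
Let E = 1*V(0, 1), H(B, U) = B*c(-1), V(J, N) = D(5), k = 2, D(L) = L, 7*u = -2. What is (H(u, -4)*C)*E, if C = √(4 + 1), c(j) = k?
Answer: -20*√5/7 ≈ -6.3888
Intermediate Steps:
u = -2/7 (u = (⅐)*(-2) = -2/7 ≈ -0.28571)
V(J, N) = 5
c(j) = 2
H(B, U) = 2*B (H(B, U) = B*2 = 2*B)
C = √5 ≈ 2.2361
E = 5 (E = 1*5 = 5)
(H(u, -4)*C)*E = ((2*(-2/7))*√5)*5 = -4*√5/7*5 = -20*√5/7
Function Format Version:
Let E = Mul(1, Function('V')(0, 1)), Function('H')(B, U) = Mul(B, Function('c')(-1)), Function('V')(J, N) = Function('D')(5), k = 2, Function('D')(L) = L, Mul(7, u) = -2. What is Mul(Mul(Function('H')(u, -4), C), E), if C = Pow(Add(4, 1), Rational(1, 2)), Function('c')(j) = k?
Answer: Mul(Rational(-20, 7), Pow(5, Rational(1, 2))) ≈ -6.3888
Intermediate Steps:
u = Rational(-2, 7) (u = Mul(Rational(1, 7), -2) = Rational(-2, 7) ≈ -0.28571)
Function('V')(J, N) = 5
Function('c')(j) = 2
Function('H')(B, U) = Mul(2, B) (Function('H')(B, U) = Mul(B, 2) = Mul(2, B))
C = Pow(5, Rational(1, 2)) ≈ 2.2361
E = 5 (E = Mul(1, 5) = 5)
Mul(Mul(Function('H')(u, -4), C), E) = Mul(Mul(Mul(2, Rational(-2, 7)), Pow(5, Rational(1, 2))), 5) = Mul(Mul(Rational(-4, 7), Pow(5, Rational(1, 2))), 5) = Mul(Rational(-20, 7), Pow(5, Rational(1, 2)))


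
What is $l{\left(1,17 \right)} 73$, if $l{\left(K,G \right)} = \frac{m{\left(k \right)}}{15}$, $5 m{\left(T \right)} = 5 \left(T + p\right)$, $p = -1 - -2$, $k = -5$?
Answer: $- \frac{292}{15} \approx -19.467$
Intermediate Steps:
$p = 1$ ($p = -1 + 2 = 1$)
$m{\left(T \right)} = 1 + T$ ($m{\left(T \right)} = \frac{5 \left(T + 1\right)}{5} = \frac{5 \left(1 + T\right)}{5} = \frac{5 + 5 T}{5} = 1 + T$)
$l{\left(K,G \right)} = - \frac{4}{15}$ ($l{\left(K,G \right)} = \frac{1 - 5}{15} = \left(-4\right) \frac{1}{15} = - \frac{4}{15}$)
$l{\left(1,17 \right)} 73 = \left(- \frac{4}{15}\right) 73 = - \frac{292}{15}$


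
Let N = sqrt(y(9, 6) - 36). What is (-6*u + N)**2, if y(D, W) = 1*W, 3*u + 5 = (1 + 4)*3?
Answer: (20 - I*sqrt(30))**2 ≈ 370.0 - 219.09*I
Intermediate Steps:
u = 10/3 (u = -5/3 + ((1 + 4)*3)/3 = -5/3 + (5*3)/3 = -5/3 + (1/3)*15 = -5/3 + 5 = 10/3 ≈ 3.3333)
y(D, W) = W
N = I*sqrt(30) (N = sqrt(6 - 36) = sqrt(-30) = I*sqrt(30) ≈ 5.4772*I)
(-6*u + N)**2 = (-6*10/3 + I*sqrt(30))**2 = (-20 + I*sqrt(30))**2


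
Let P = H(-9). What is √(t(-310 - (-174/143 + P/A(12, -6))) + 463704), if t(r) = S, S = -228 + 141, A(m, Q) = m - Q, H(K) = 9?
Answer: 3*√51513 ≈ 680.89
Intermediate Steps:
P = 9
S = -87
t(r) = -87
√(t(-310 - (-174/143 + P/A(12, -6))) + 463704) = √(-87 + 463704) = √463617 = 3*√51513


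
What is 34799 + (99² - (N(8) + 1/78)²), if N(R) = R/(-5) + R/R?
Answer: 6783607559/152100 ≈ 44600.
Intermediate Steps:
N(R) = 1 - R/5 (N(R) = R*(-⅕) + 1 = -R/5 + 1 = 1 - R/5)
34799 + (99² - (N(8) + 1/78)²) = 34799 + (99² - ((1 - ⅕*8) + 1/78)²) = 34799 + (9801 - ((1 - 8/5) + 1/78)²) = 34799 + (9801 - (-⅗ + 1/78)²) = 34799 + (9801 - (-229/390)²) = 34799 + (9801 - 1*52441/152100) = 34799 + (9801 - 52441/152100) = 34799 + 1490679659/152100 = 6783607559/152100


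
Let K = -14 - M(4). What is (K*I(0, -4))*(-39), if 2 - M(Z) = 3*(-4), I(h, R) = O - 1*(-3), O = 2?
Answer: 5460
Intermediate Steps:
I(h, R) = 5 (I(h, R) = 2 - 1*(-3) = 2 + 3 = 5)
M(Z) = 14 (M(Z) = 2 - 3*(-4) = 2 - 1*(-12) = 2 + 12 = 14)
K = -28 (K = -14 - 1*14 = -14 - 14 = -28)
(K*I(0, -4))*(-39) = -28*5*(-39) = -140*(-39) = 5460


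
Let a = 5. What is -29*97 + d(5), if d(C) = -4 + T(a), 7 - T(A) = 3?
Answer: -2813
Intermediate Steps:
T(A) = 4 (T(A) = 7 - 1*3 = 7 - 3 = 4)
d(C) = 0 (d(C) = -4 + 4 = 0)
-29*97 + d(5) = -29*97 + 0 = -2813 + 0 = -2813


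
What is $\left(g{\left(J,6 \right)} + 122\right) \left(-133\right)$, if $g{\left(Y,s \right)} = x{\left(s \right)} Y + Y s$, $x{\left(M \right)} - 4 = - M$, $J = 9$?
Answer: $-21014$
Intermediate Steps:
$x{\left(M \right)} = 4 - M$
$g{\left(Y,s \right)} = Y s + Y \left(4 - s\right)$ ($g{\left(Y,s \right)} = \left(4 - s\right) Y + Y s = Y \left(4 - s\right) + Y s = Y s + Y \left(4 - s\right)$)
$\left(g{\left(J,6 \right)} + 122\right) \left(-133\right) = \left(4 \cdot 9 + 122\right) \left(-133\right) = \left(36 + 122\right) \left(-133\right) = 158 \left(-133\right) = -21014$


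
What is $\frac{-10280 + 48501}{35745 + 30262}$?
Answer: $\frac{38221}{66007} \approx 0.57904$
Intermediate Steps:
$\frac{-10280 + 48501}{35745 + 30262} = \frac{38221}{66007}$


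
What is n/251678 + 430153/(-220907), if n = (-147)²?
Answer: -14783781053/7942490278 ≈ -1.8614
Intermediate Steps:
n = 21609
n/251678 + 430153/(-220907) = 21609/251678 + 430153/(-220907) = 21609*(1/251678) + 430153*(-1/220907) = 3087/35954 - 430153/220907 = -14783781053/7942490278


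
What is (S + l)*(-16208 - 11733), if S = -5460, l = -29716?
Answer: 982852616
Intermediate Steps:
(S + l)*(-16208 - 11733) = (-5460 - 29716)*(-16208 - 11733) = -35176*(-27941) = 982852616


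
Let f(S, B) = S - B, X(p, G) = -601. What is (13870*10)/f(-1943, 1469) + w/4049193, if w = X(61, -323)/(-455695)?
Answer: -63982206117868472/1573953044527155 ≈ -40.651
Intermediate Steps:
w = 601/455695 (w = -601/(-455695) = -601*(-1/455695) = 601/455695 ≈ 0.0013189)
(13870*10)/f(-1943, 1469) + w/4049193 = (13870*10)/(-1943 - 1*1469) + (601/455695)/4049193 = 138700/(-1943 - 1469) + (601/455695)*(1/4049193) = 138700/(-3412) + 601/1845197004135 = 138700*(-1/3412) + 601/1845197004135 = -34675/853 + 601/1845197004135 = -63982206117868472/1573953044527155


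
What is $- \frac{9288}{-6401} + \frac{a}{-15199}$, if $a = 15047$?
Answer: $\frac{44852465}{97288799} \approx 0.46102$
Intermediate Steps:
$- \frac{9288}{-6401} + \frac{a}{-15199} = - \frac{9288}{-6401} + \frac{15047}{-15199} = \left(-9288\right) \left(- \frac{1}{6401}\right) + 15047 \left(- \frac{1}{15199}\right) = \frac{9288}{6401} - \frac{15047}{15199} = \frac{44852465}{97288799}$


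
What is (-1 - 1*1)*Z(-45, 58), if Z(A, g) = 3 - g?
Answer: 110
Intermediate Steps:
(-1 - 1*1)*Z(-45, 58) = (-1 - 1*1)*(3 - 1*58) = (-1 - 1)*(3 - 58) = -2*(-55) = 110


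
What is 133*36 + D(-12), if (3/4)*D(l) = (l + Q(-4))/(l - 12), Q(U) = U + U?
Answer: 43102/9 ≈ 4789.1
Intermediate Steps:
Q(U) = 2*U
D(l) = 4*(-8 + l)/(3*(-12 + l)) (D(l) = 4*((l + 2*(-4))/(l - 12))/3 = 4*((l - 8)/(-12 + l))/3 = 4*((-8 + l)/(-12 + l))/3 = 4*(-8 + l)/(3*(-12 + l)))
133*36 + D(-12) = 133*36 + 4*(-8 - 12)/(3*(-12 - 12)) = 4788 + (4/3)*(-20)/(-24) = 4788 + (4/3)*(-1/24)*(-20) = 4788 + 10/9 = 43102/9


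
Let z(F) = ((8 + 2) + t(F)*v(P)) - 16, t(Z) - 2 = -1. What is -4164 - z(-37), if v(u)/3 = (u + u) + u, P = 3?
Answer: -4185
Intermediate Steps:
t(Z) = 1 (t(Z) = 2 - 1 = 1)
v(u) = 9*u (v(u) = 3*((u + u) + u) = 3*(2*u + u) = 3*(3*u) = 9*u)
z(F) = 21 (z(F) = ((8 + 2) + 1*(9*3)) - 16 = (10 + 1*27) - 16 = (10 + 27) - 16 = 37 - 16 = 21)
-4164 - z(-37) = -4164 - 1*21 = -4164 - 21 = -4185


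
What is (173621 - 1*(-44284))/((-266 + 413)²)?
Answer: 72635/7203 ≈ 10.084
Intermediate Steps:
(173621 - 1*(-44284))/((-266 + 413)²) = (173621 + 44284)/(147²) = 217905/21609 = 217905*(1/21609) = 72635/7203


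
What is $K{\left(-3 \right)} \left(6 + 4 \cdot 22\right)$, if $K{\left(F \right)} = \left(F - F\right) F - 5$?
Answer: $-470$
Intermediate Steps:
$K{\left(F \right)} = -5$ ($K{\left(F \right)} = 0 F - 5 = 0 - 5 = -5$)
$K{\left(-3 \right)} \left(6 + 4 \cdot 22\right) = - 5 \left(6 + 4 \cdot 22\right) = - 5 \left(6 + 88\right) = \left(-5\right) 94 = -470$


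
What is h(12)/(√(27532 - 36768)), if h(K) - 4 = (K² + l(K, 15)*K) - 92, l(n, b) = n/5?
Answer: -212*I*√2309/11545 ≈ -0.88238*I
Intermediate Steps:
l(n, b) = n/5 (l(n, b) = n*(⅕) = n/5)
h(K) = -88 + 6*K²/5 (h(K) = 4 + ((K² + (K/5)*K) - 92) = 4 + ((K² + K²/5) - 92) = 4 + (6*K²/5 - 92) = 4 + (-92 + 6*K²/5) = -88 + 6*K²/5)
h(12)/(√(27532 - 36768)) = (-88 + (6/5)*12²)/(√(27532 - 36768)) = (-88 + (6/5)*144)/(√(-9236)) = (-88 + 864/5)/((2*I*√2309)) = 424*(-I*√2309/4618)/5 = -212*I*√2309/11545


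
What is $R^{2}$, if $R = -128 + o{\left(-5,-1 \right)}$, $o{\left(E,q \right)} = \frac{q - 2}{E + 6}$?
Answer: $17161$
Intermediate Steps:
$o{\left(E,q \right)} = \frac{-2 + q}{6 + E}$
$R = -131$ ($R = -128 + \frac{-2 - 1}{6 - 5} = -128 + 1^{-1} \left(-3\right) = -128 + 1 \left(-3\right) = -128 - 3 = -131$)
$R^{2} = \left(-131\right)^{2} = 17161$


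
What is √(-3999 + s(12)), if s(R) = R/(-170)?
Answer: 3*I*√3210365/85 ≈ 63.238*I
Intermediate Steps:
s(R) = -R/170 (s(R) = R*(-1/170) = -R/170)
√(-3999 + s(12)) = √(-3999 - 1/170*12) = √(-3999 - 6/85) = √(-339921/85) = 3*I*√3210365/85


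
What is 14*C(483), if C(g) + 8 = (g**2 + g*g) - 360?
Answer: 6526940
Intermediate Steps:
C(g) = -368 + 2*g**2 (C(g) = -8 + ((g**2 + g*g) - 360) = -8 + ((g**2 + g**2) - 360) = -8 + (2*g**2 - 360) = -8 + (-360 + 2*g**2) = -368 + 2*g**2)
14*C(483) = 14*(-368 + 2*483**2) = 14*(-368 + 2*233289) = 14*(-368 + 466578) = 14*466210 = 6526940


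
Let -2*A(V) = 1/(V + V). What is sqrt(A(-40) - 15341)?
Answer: I*sqrt(24545590)/40 ≈ 123.86*I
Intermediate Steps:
A(V) = -1/(4*V) (A(V) = -1/(2*(V + V)) = -1/(2*V)/2 = -1/(4*V))
sqrt(A(-40) - 15341) = sqrt(-1/4/(-40) - 15341) = sqrt(-1/4*(-1/40) - 15341) = sqrt(1/160 - 15341) = sqrt(-2454559/160) = I*sqrt(24545590)/40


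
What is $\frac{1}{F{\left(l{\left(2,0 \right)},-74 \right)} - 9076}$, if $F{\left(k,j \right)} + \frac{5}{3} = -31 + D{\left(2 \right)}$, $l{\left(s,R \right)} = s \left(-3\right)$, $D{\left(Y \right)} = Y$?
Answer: $- \frac{3}{27320} \approx -0.00010981$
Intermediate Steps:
$l{\left(s,R \right)} = - 3 s$
$F{\left(k,j \right)} = - \frac{92}{3}$ ($F{\left(k,j \right)} = - \frac{5}{3} + \left(-31 + 2\right) = - \frac{5}{3} - 29 = - \frac{92}{3}$)
$\frac{1}{F{\left(l{\left(2,0 \right)},-74 \right)} - 9076} = \frac{1}{- \frac{92}{3} - 9076} = \frac{1}{- \frac{27320}{3}} = - \frac{3}{27320}$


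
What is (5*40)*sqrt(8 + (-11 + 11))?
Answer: 400*sqrt(2) ≈ 565.69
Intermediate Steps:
(5*40)*sqrt(8 + (-11 + 11)) = 200*sqrt(8 + 0) = 200*sqrt(8) = 200*(2*sqrt(2)) = 400*sqrt(2)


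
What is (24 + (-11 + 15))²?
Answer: 784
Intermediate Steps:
(24 + (-11 + 15))² = (24 + 4)² = 28² = 784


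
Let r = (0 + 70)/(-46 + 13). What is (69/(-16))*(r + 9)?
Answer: -5221/176 ≈ -29.665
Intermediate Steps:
r = -70/33 (r = 70/(-33) = 70*(-1/33) = -70/33 ≈ -2.1212)
(69/(-16))*(r + 9) = (69/(-16))*(-70/33 + 9) = (69*(-1/16))*(227/33) = -69/16*227/33 = -5221/176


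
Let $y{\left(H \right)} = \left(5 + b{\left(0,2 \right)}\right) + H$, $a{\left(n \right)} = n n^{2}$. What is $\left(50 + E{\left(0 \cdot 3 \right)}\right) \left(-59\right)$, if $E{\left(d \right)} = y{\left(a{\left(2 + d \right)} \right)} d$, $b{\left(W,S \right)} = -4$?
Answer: $-2950$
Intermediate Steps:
$a{\left(n \right)} = n^{3}$
$y{\left(H \right)} = 1 + H$ ($y{\left(H \right)} = \left(5 - 4\right) + H = 1 + H$)
$E{\left(d \right)} = d \left(1 + \left(2 + d\right)^{3}\right)$ ($E{\left(d \right)} = \left(1 + \left(2 + d\right)^{3}\right) d = d \left(1 + \left(2 + d\right)^{3}\right)$)
$\left(50 + E{\left(0 \cdot 3 \right)}\right) \left(-59\right) = \left(50 + 0 \cdot 3 \left(1 + \left(2 + 0 \cdot 3\right)^{3}\right)\right) \left(-59\right) = \left(50 + 0 \left(1 + \left(2 + 0\right)^{3}\right)\right) \left(-59\right) = \left(50 + 0 \left(1 + 2^{3}\right)\right) \left(-59\right) = \left(50 + 0 \left(1 + 8\right)\right) \left(-59\right) = \left(50 + 0 \cdot 9\right) \left(-59\right) = \left(50 + 0\right) \left(-59\right) = 50 \left(-59\right) = -2950$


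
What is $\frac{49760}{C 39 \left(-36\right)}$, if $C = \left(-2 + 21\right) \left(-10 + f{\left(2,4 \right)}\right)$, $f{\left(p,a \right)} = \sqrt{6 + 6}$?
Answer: $\frac{15550}{73359} + \frac{3110 \sqrt{3}}{73359} \approx 0.2854$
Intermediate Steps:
$f{\left(p,a \right)} = 2 \sqrt{3}$ ($f{\left(p,a \right)} = \sqrt{12} = 2 \sqrt{3}$)
$C = -190 + 38 \sqrt{3}$ ($C = \left(-2 + 21\right) \left(-10 + 2 \sqrt{3}\right) = 19 \left(-10 + 2 \sqrt{3}\right) = -190 + 38 \sqrt{3} \approx -124.18$)
$\frac{49760}{C 39 \left(-36\right)} = \frac{49760}{\left(-190 + 38 \sqrt{3}\right) 39 \left(-36\right)} = \frac{49760}{\left(-7410 + 1482 \sqrt{3}\right) \left(-36\right)} = \frac{49760}{266760 - 53352 \sqrt{3}}$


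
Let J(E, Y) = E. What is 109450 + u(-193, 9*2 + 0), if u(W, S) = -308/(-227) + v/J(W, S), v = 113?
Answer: 4795147743/43811 ≈ 1.0945e+5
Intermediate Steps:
u(W, S) = 308/227 + 113/W (u(W, S) = -308/(-227) + 113/W = -308*(-1/227) + 113/W = 308/227 + 113/W)
109450 + u(-193, 9*2 + 0) = 109450 + (308/227 + 113/(-193)) = 109450 + (308/227 + 113*(-1/193)) = 109450 + (308/227 - 113/193) = 109450 + 33793/43811 = 4795147743/43811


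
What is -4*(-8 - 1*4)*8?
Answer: 384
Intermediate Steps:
-4*(-8 - 1*4)*8 = -4*(-8 - 4)*8 = -4*(-12)*8 = 48*8 = 384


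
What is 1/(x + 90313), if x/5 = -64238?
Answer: -1/230877 ≈ -4.3313e-6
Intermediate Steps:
x = -321190 (x = 5*(-64238) = -321190)
1/(x + 90313) = 1/(-321190 + 90313) = 1/(-230877) = -1/230877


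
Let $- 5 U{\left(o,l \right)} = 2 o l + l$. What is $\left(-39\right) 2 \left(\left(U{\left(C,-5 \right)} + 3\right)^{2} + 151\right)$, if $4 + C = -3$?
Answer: $-19578$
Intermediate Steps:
$C = -7$ ($C = -4 - 3 = -7$)
$U{\left(o,l \right)} = - \frac{l}{5} - \frac{2 l o}{5}$ ($U{\left(o,l \right)} = - \frac{2 o l + l}{5} = - \frac{2 l o + l}{5} = - \frac{l + 2 l o}{5} = - \frac{l}{5} - \frac{2 l o}{5}$)
$\left(-39\right) 2 \left(\left(U{\left(C,-5 \right)} + 3\right)^{2} + 151\right) = \left(-39\right) 2 \left(\left(\left(- \frac{1}{5}\right) \left(-5\right) \left(1 + 2 \left(-7\right)\right) + 3\right)^{2} + 151\right) = - 78 \left(\left(\left(- \frac{1}{5}\right) \left(-5\right) \left(1 - 14\right) + 3\right)^{2} + 151\right) = - 78 \left(\left(\left(- \frac{1}{5}\right) \left(-5\right) \left(-13\right) + 3\right)^{2} + 151\right) = - 78 \left(\left(-13 + 3\right)^{2} + 151\right) = - 78 \left(\left(-10\right)^{2} + 151\right) = - 78 \left(100 + 151\right) = \left(-78\right) 251 = -19578$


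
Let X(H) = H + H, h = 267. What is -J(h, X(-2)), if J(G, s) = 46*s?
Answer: 184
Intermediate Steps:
X(H) = 2*H
-J(h, X(-2)) = -46*2*(-2) = -46*(-4) = -1*(-184) = 184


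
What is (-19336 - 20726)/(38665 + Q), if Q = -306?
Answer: -40062/38359 ≈ -1.0444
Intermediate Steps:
(-19336 - 20726)/(38665 + Q) = (-19336 - 20726)/(38665 - 306) = -40062/38359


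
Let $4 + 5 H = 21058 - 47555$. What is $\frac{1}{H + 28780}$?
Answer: $\frac{5}{117399} \approx 4.259 \cdot 10^{-5}$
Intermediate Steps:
$H = - \frac{26501}{5}$ ($H = - \frac{4}{5} + \frac{21058 - 47555}{5} = - \frac{4}{5} + \frac{1}{5} \left(-26497\right) = - \frac{4}{5} - \frac{26497}{5} = - \frac{26501}{5} \approx -5300.2$)
$\frac{1}{H + 28780} = \frac{1}{- \frac{26501}{5} + 28780} = \frac{1}{\frac{117399}{5}} = \frac{5}{117399}$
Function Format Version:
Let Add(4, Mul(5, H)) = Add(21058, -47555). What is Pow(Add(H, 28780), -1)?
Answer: Rational(5, 117399) ≈ 4.2590e-5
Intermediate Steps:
H = Rational(-26501, 5) (H = Add(Rational(-4, 5), Mul(Rational(1, 5), Add(21058, -47555))) = Add(Rational(-4, 5), Mul(Rational(1, 5), -26497)) = Add(Rational(-4, 5), Rational(-26497, 5)) = Rational(-26501, 5) ≈ -5300.2)
Pow(Add(H, 28780), -1) = Pow(Add(Rational(-26501, 5), 28780), -1) = Pow(Rational(117399, 5), -1) = Rational(5, 117399)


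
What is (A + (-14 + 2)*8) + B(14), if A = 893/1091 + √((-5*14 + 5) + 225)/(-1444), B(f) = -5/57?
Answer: -5924506/62187 - √10/361 ≈ -95.278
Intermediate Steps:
B(f) = -5/57 (B(f) = -5*1/57 = -5/57)
A = 893/1091 - √10/361 (A = 893*(1/1091) + √((-70 + 5) + 225)*(-1/1444) = 893/1091 + √(-65 + 225)*(-1/1444) = 893/1091 + √160*(-1/1444) = 893/1091 + (4*√10)*(-1/1444) = 893/1091 - √10/361 ≈ 0.80976)
(A + (-14 + 2)*8) + B(14) = ((893/1091 - √10/361) + (-14 + 2)*8) - 5/57 = ((893/1091 - √10/361) - 12*8) - 5/57 = ((893/1091 - √10/361) - 96) - 5/57 = (-103843/1091 - √10/361) - 5/57 = -5924506/62187 - √10/361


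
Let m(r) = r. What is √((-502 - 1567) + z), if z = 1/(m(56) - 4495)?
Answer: 2*I*√10192268047/4439 ≈ 45.486*I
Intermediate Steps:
z = -1/4439 (z = 1/(56 - 4495) = 1/(-4439) = -1/4439 ≈ -0.00022528)
√((-502 - 1567) + z) = √((-502 - 1567) - 1/4439) = √(-2069 - 1/4439) = √(-9184292/4439) = 2*I*√10192268047/4439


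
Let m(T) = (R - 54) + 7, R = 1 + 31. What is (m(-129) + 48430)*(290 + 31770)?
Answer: 1552184900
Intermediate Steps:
R = 32
m(T) = -15 (m(T) = (32 - 54) + 7 = -22 + 7 = -15)
(m(-129) + 48430)*(290 + 31770) = (-15 + 48430)*(290 + 31770) = 48415*32060 = 1552184900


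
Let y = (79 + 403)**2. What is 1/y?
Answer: 1/232324 ≈ 4.3043e-6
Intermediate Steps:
y = 232324 (y = 482**2 = 232324)
1/y = 1/232324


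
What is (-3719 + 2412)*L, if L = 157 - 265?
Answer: 141156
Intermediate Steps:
L = -108
(-3719 + 2412)*L = (-3719 + 2412)*(-108) = -1307*(-108) = 141156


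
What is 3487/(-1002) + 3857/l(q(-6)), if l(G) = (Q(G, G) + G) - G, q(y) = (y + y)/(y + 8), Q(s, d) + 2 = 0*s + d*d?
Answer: 936539/8517 ≈ 109.96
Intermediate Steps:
Q(s, d) = -2 + d² (Q(s, d) = -2 + (0*s + d*d) = -2 + (0 + d²) = -2 + d²)
q(y) = 2*y/(8 + y) (q(y) = (2*y)/(8 + y) = 2*y/(8 + y))
l(G) = -2 + G² (l(G) = ((-2 + G²) + G) - G = (-2 + G + G²) - G = -2 + G²)
3487/(-1002) + 3857/l(q(-6)) = 3487/(-1002) + 3857/(-2 + (2*(-6)/(8 - 6))²) = 3487*(-1/1002) + 3857/(-2 + (2*(-6)/2)²) = -3487/1002 + 3857/(-2 + (2*(-6)*(½))²) = -3487/1002 + 3857/(-2 + (-6)²) = -3487/1002 + 3857/(-2 + 36) = -3487/1002 + 3857/34 = 936539/8517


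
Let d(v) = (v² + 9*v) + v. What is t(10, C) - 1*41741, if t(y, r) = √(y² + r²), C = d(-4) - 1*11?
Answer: -41741 + 5*√53 ≈ -41705.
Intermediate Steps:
d(v) = v² + 10*v
C = -35 (C = -4*(10 - 4) - 1*11 = -4*6 - 11 = -24 - 11 = -35)
t(y, r) = √(r² + y²)
t(10, C) - 1*41741 = √((-35)² + 10²) - 1*41741 = √(1225 + 100) - 41741 = √1325 - 41741 = 5*√53 - 41741 = -41741 + 5*√53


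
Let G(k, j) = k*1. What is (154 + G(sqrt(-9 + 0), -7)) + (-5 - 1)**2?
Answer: 190 + 3*I ≈ 190.0 + 3.0*I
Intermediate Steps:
G(k, j) = k
(154 + G(sqrt(-9 + 0), -7)) + (-5 - 1)**2 = (154 + sqrt(-9 + 0)) + (-5 - 1)**2 = (154 + sqrt(-9)) + (-6)**2 = (154 + 3*I) + 36 = 190 + 3*I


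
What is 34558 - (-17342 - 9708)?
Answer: 61608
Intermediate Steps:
34558 - (-17342 - 9708) = 34558 - 1*(-27050) = 34558 + 27050 = 61608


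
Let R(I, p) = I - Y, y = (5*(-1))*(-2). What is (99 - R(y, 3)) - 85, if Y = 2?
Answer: 6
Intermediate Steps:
y = 10 (y = -5*(-2) = 10)
R(I, p) = -2 + I (R(I, p) = I - 1*2 = I - 2 = -2 + I)
(99 - R(y, 3)) - 85 = (99 - (-2 + 10)) - 85 = (99 - 1*8) - 85 = (99 - 8) - 85 = 91 - 85 = 6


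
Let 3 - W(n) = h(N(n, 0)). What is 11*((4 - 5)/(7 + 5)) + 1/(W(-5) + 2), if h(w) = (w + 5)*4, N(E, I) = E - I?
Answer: -43/60 ≈ -0.71667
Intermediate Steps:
h(w) = 20 + 4*w (h(w) = (5 + w)*4 = 20 + 4*w)
W(n) = -17 - 4*n (W(n) = 3 - (20 + 4*(n - 1*0)) = 3 - (20 + 4*(n + 0)) = 3 - (20 + 4*n) = 3 + (-20 - 4*n) = -17 - 4*n)
11*((4 - 5)/(7 + 5)) + 1/(W(-5) + 2) = 11*((4 - 5)/(7 + 5)) + 1/((-17 - 4*(-5)) + 2) = 11*(-1/12) + 1/((-17 + 20) + 2) = 11*(-1*1/12) + 1/(3 + 2) = 11*(-1/12) + 1/5 = -11/12 + ⅕ = -43/60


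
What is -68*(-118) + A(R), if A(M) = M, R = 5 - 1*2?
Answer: 8027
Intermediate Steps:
R = 3 (R = 5 - 2 = 3)
-68*(-118) + A(R) = -68*(-118) + 3 = 8024 + 3 = 8027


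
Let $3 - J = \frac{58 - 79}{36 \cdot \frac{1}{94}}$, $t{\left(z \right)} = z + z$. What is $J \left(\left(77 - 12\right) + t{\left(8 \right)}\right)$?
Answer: $\frac{9369}{2} \approx 4684.5$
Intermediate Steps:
$t{\left(z \right)} = 2 z$
$J = \frac{347}{6}$ ($J = 3 - \frac{58 - 79}{36 \cdot \frac{1}{94}} = 3 - - \frac{21}{\frac{18}{47}} = 3 - \left(-21\right) \frac{47}{18} = 3 - - \frac{329}{6} = 3 + \frac{329}{6} = \frac{347}{6} \approx 57.833$)
$J \left(\left(77 - 12\right) + t{\left(8 \right)}\right) = \frac{347 \left(\left(77 - 12\right) + 2 \cdot 8\right)}{6} = \frac{347 \left(65 + 16\right)}{6} = \frac{347}{6} \cdot 81 = \frac{9369}{2}$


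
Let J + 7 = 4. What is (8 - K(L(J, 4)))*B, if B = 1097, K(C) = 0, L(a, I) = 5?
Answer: 8776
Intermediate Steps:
J = -3 (J = -7 + 4 = -3)
(8 - K(L(J, 4)))*B = (8 - 1*0)*1097 = (8 + 0)*1097 = 8*1097 = 8776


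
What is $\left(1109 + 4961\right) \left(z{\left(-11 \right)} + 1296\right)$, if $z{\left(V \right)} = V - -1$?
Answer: $7806020$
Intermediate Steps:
$z{\left(V \right)} = 1 + V$ ($z{\left(V \right)} = V + 1 = 1 + V$)
$\left(1109 + 4961\right) \left(z{\left(-11 \right)} + 1296\right) = \left(1109 + 4961\right) \left(\left(1 - 11\right) + 1296\right) = 6070 \left(-10 + 1296\right) = 6070 \cdot 1286 = 7806020$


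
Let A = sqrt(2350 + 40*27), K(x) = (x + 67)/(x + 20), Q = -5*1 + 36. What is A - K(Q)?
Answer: -98/51 + 7*sqrt(70) ≈ 56.645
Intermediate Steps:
Q = 31 (Q = -5 + 36 = 31)
K(x) = (67 + x)/(20 + x)
A = 7*sqrt(70) (A = sqrt(2350 + 1080) = sqrt(3430) = 7*sqrt(70) ≈ 58.566)
A - K(Q) = 7*sqrt(70) - (67 + 31)/(20 + 31) = 7*sqrt(70) - 98/51 = -98/51 + 7*sqrt(70)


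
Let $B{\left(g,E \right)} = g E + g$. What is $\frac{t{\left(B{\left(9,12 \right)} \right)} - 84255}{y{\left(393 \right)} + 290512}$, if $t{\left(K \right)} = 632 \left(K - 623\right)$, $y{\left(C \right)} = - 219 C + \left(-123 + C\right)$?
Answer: $- \frac{57721}{29245} \approx -1.9737$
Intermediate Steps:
$y{\left(C \right)} = -123 - 218 C$
$B{\left(g,E \right)} = g + E g$ ($B{\left(g,E \right)} = E g + g = g + E g$)
$t{\left(K \right)} = -393736 + 632 K$ ($t{\left(K \right)} = 632 \left(-623 + K\right) = -393736 + 632 K$)
$\frac{t{\left(B{\left(9,12 \right)} \right)} - 84255}{y{\left(393 \right)} + 290512} = \frac{\left(-393736 + 632 \cdot 9 \left(1 + 12\right)\right) - 84255}{\left(-123 - 85674\right) + 290512} = \frac{\left(-393736 + 632 \cdot 9 \cdot 13\right) - 84255}{\left(-123 - 85674\right) + 290512} = \frac{\left(-393736 + 632 \cdot 117\right) - 84255}{-85797 + 290512} = \frac{\left(-393736 + 73944\right) - 84255}{204715} = \left(-319792 - 84255\right) \frac{1}{204715} = \left(-404047\right) \frac{1}{204715} = - \frac{57721}{29245}$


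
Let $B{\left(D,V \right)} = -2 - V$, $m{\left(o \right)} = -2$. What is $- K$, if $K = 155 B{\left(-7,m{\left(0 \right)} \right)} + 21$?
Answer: $-21$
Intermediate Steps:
$K = 21$ ($K = 155 \left(-2 - -2\right) + 21 = 155 \left(-2 + 2\right) + 21 = 155 \cdot 0 + 21 = 0 + 21 = 21$)
$- K = \left(-1\right) 21 = -21$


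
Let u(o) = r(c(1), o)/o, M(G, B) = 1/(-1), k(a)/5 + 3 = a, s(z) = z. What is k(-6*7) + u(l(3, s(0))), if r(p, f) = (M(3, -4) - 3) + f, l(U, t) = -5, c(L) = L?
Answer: -1116/5 ≈ -223.20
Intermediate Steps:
k(a) = -15 + 5*a
M(G, B) = -1
r(p, f) = -4 + f (r(p, f) = (-1 - 3) + f = -4 + f)
u(o) = (-4 + o)/o
k(-6*7) + u(l(3, s(0))) = (-15 + 5*(-6*7)) + (-4 - 5)/(-5) = (-15 + 5*(-42)) - ⅕*(-9) = (-15 - 210) + 9/5 = -225 + 9/5 = -1116/5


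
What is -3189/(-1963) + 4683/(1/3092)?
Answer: 28423921257/1963 ≈ 1.4480e+7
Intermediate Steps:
-3189/(-1963) + 4683/(1/3092) = -3189*(-1/1963) + 4683/(1/3092) = 3189/1963 + 4683*3092 = 3189/1963 + 14479836 = 28423921257/1963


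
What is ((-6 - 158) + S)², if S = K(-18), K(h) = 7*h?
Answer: 84100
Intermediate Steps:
S = -126 (S = 7*(-18) = -126)
((-6 - 158) + S)² = ((-6 - 158) - 126)² = (-164 - 126)² = (-290)² = 84100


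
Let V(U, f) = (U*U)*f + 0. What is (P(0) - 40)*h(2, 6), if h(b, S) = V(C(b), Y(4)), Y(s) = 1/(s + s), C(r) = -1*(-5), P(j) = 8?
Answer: -100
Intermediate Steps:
C(r) = 5
Y(s) = 1/(2*s)
V(U, f) = f*U² (V(U, f) = U²*f + 0 = f*U² + 0 = f*U²)
h(b, S) = 25/8 (h(b, S) = ((½)/4)*5² = ((½)*(¼))*25 = (⅛)*25 = 25/8)
(P(0) - 40)*h(2, 6) = (8 - 40)*(25/8) = -32*25/8 = -100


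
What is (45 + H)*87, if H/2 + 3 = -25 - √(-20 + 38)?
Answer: -957 - 522*√2 ≈ -1695.2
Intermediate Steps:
H = -56 - 6*√2 (H = -6 + 2*(-25 - √(-20 + 38)) = -6 + 2*(-25 - √18) = -6 + 2*(-25 - 3*√2) = -6 + (-50 - 6*√2) = -56 - 6*√2 ≈ -64.485)
(45 + H)*87 = (45 + (-56 - 6*√2))*87 = (-11 - 6*√2)*87 = -957 - 522*√2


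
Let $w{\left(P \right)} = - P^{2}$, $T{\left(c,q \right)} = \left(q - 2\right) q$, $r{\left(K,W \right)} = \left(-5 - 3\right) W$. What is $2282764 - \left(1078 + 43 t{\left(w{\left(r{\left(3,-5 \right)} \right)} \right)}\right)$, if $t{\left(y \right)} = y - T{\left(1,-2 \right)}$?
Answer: $2350830$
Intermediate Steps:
$r{\left(K,W \right)} = - 8 W$
$T{\left(c,q \right)} = q \left(-2 + q\right)$ ($T{\left(c,q \right)} = \left(-2 + q\right) q = q \left(-2 + q\right)$)
$t{\left(y \right)} = -8 + y$ ($t{\left(y \right)} = y - - 2 \left(-2 - 2\right) = y - \left(-2\right) \left(-4\right) = y - 8 = -8 + y$)
$2282764 - \left(1078 + 43 t{\left(w{\left(r{\left(3,-5 \right)} \right)} \right)}\right) = 2282764 - \left(1078 + 43 \left(-8 - \left(\left(-8\right) \left(-5\right)\right)^{2}\right)\right) = 2282764 - \left(1078 + 43 \left(-8 - 40^{2}\right)\right) = 2282764 - \left(1078 + 43 \left(-8 - 1600\right)\right) = 2282764 - \left(1078 + 43 \left(-1608\right)\right) = 2282764 - \left(1078 - 69144\right) = 2282764 - -68066 = 2282764 + 68066 = 2350830$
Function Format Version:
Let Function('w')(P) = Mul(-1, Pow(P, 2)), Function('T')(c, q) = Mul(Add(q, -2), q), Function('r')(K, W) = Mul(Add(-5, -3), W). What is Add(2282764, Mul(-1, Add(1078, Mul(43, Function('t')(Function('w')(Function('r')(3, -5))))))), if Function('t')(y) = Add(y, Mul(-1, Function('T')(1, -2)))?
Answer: 2350830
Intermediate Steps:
Function('r')(K, W) = Mul(-8, W)
Function('T')(c, q) = Mul(q, Add(-2, q)) (Function('T')(c, q) = Mul(Add(-2, q), q) = Mul(q, Add(-2, q)))
Function('t')(y) = Add(-8, y) (Function('t')(y) = Add(y, Mul(-1, Mul(-2, Add(-2, -2)))) = Add(y, Mul(-1, Mul(-2, -4))) = Add(y, Mul(-1, 8)) = Add(y, -8) = Add(-8, y))
Add(2282764, Mul(-1, Add(1078, Mul(43, Function('t')(Function('w')(Function('r')(3, -5))))))) = Add(2282764, Mul(-1, Add(1078, Mul(43, Add(-8, Mul(-1, Pow(Mul(-8, -5), 2))))))) = Add(2282764, Mul(-1, Add(1078, Mul(43, Add(-8, Mul(-1, Pow(40, 2))))))) = Add(2282764, Mul(-1, Add(1078, Mul(43, Add(-8, Mul(-1, 1600)))))) = Add(2282764, Mul(-1, Add(1078, Mul(43, Add(-8, -1600))))) = Add(2282764, Mul(-1, Add(1078, Mul(43, -1608)))) = Add(2282764, Mul(-1, Add(1078, -69144))) = Add(2282764, Mul(-1, -68066)) = Add(2282764, 68066) = 2350830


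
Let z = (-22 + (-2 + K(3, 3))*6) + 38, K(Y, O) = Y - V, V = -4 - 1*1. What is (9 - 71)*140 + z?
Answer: -8628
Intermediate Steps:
V = -5 (V = -4 - 1 = -5)
K(Y, O) = 5 + Y (K(Y, O) = Y - 1*(-5) = Y + 5 = 5 + Y)
z = 52 (z = (-22 + (-2 + (5 + 3))*6) + 38 = (-22 + (-2 + 8)*6) + 38 = (-22 + 6*6) + 38 = (-22 + 36) + 38 = 14 + 38 = 52)
(9 - 71)*140 + z = (9 - 71)*140 + 52 = -62*140 + 52 = -8680 + 52 = -8628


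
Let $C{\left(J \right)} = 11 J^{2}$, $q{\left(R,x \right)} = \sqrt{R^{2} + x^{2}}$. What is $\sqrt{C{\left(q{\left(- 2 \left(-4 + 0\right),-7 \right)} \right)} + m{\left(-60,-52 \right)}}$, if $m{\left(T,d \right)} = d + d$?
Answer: $\sqrt{1139} \approx 33.749$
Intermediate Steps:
$m{\left(T,d \right)} = 2 d$
$\sqrt{C{\left(q{\left(- 2 \left(-4 + 0\right),-7 \right)} \right)} + m{\left(-60,-52 \right)}} = \sqrt{11 \left(\sqrt{\left(- 2 \left(-4 + 0\right)\right)^{2} + \left(-7\right)^{2}}\right)^{2} + 2 \left(-52\right)} = \sqrt{11 \left(\sqrt{\left(\left(-2\right) \left(-4\right)\right)^{2} + 49}\right)^{2} - 104} = \sqrt{11 \left(\sqrt{8^{2} + 49}\right)^{2} - 104} = \sqrt{11 \left(\sqrt{64 + 49}\right)^{2} - 104} = \sqrt{11 \left(\sqrt{113}\right)^{2} - 104} = \sqrt{11 \cdot 113 - 104} = \sqrt{1243 - 104} = \sqrt{1139}$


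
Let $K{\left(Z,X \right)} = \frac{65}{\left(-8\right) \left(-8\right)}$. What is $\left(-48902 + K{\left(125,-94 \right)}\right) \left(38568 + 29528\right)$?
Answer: $-3329961432$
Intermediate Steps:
$K{\left(Z,X \right)} = \frac{65}{64}$
$\left(-48902 + K{\left(125,-94 \right)}\right) \left(38568 + 29528\right) = \left(-48902 + \frac{65}{64}\right) \left(38568 + 29528\right) = \left(- \frac{3129663}{64}\right) 68096 = -3329961432$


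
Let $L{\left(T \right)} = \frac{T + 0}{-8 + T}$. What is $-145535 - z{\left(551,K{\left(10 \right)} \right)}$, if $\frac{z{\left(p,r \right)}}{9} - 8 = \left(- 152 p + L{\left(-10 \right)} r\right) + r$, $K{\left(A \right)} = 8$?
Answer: $608049$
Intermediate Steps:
$L{\left(T \right)} = \frac{T}{-8 + T}$
$z{\left(p,r \right)} = 72 - 1368 p + 14 r$ ($z{\left(p,r \right)} = 72 + 9 \left(\left(- 152 p + - \frac{10}{-8 - 10} r\right) + r\right) = 72 + 9 \left(\left(- 152 p + - \frac{10}{-18} r\right) + r\right) = 72 + 9 \left(\left(- 152 p + \left(-10\right) \left(- \frac{1}{18}\right) r\right) + r\right) = 72 + 9 \left(\left(- 152 p + \frac{5 r}{9}\right) + r\right) = 72 + 9 \left(- 152 p + \frac{14 r}{9}\right) = 72 - \left(- 14 r + 1368 p\right) = 72 - 1368 p + 14 r$)
$-145535 - z{\left(551,K{\left(10 \right)} \right)} = -145535 - \left(72 - 753768 + 14 \cdot 8\right) = -145535 - \left(72 - 753768 + 112\right) = -145535 - -753584 = -145535 + 753584 = 608049$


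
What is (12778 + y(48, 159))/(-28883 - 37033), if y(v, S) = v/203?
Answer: -1296991/6690474 ≈ -0.19386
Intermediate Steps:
y(v, S) = v/203 (y(v, S) = v*(1/203) = v/203)
(12778 + y(48, 159))/(-28883 - 37033) = (12778 + (1/203)*48)/(-28883 - 37033) = (12778 + 48/203)/(-65916) = (2593982/203)*(-1/65916) = -1296991/6690474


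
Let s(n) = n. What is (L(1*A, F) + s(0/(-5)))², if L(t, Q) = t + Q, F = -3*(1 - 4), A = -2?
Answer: 49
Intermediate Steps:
F = 9 (F = -3*(-3) = 9)
L(t, Q) = Q + t
(L(1*A, F) + s(0/(-5)))² = ((9 + 1*(-2)) + 0/(-5))² = ((9 - 2) + 0*(-⅕))² = (7 + 0)² = 7² = 49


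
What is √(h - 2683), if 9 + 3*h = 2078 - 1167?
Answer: I*√21441/3 ≈ 48.809*I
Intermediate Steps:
h = 902/3 (h = -3 + (2078 - 1167)/3 = -3 + (⅓)*911 = -3 + 911/3 = 902/3 ≈ 300.67)
√(h - 2683) = √(902/3 - 2683) = √(-7147/3) = I*√21441/3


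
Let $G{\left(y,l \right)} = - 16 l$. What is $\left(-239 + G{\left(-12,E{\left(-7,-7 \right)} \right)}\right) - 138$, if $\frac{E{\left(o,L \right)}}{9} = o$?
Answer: $631$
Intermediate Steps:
$E{\left(o,L \right)} = 9 o$
$\left(-239 + G{\left(-12,E{\left(-7,-7 \right)} \right)}\right) - 138 = \left(-239 - 16 \cdot 9 \left(-7\right)\right) - 138 = \left(-239 - -1008\right) - 138 = \left(-239 + 1008\right) - 138 = 769 - 138 = 631$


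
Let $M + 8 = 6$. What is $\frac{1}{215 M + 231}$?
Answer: $- \frac{1}{199} \approx -0.0050251$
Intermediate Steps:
$M = -2$ ($M = -8 + 6 = -2$)
$\frac{1}{215 M + 231} = \frac{1}{215 \left(-2\right) + 231} = \frac{1}{-430 + 231} = \frac{1}{-199} = - \frac{1}{199}$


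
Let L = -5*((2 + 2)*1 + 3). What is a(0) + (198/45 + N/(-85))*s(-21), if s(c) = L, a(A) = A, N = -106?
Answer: -3360/17 ≈ -197.65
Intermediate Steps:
L = -35 (L = -5*(4*1 + 3) = -5*(4 + 3) = -5*7 = -35)
s(c) = -35
a(0) + (198/45 + N/(-85))*s(-21) = 0 + (198/45 - 106/(-85))*(-35) = 0 + (198*(1/45) - 106*(-1/85))*(-35) = 0 + (22/5 + 106/85)*(-35) = 0 + (96/17)*(-35) = 0 - 3360/17 = -3360/17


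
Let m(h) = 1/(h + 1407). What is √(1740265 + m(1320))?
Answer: 16*√5616984003/909 ≈ 1319.2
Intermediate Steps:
m(h) = 1/(1407 + h)
√(1740265 + m(1320)) = √(1740265 + 1/(1407 + 1320)) = √(1740265 + 1/2727) = √(4745702656/2727) = 16*√5616984003/909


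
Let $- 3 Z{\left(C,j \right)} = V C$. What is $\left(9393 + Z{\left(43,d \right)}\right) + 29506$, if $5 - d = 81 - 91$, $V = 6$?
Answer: $38813$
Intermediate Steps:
$d = 15$ ($d = 5 - \left(81 - 91\right) = 5 - -10 = 5 + 10 = 15$)
$Z{\left(C,j \right)} = - 2 C$ ($Z{\left(C,j \right)} = - \frac{6 C}{3} = - 2 C$)
$\left(9393 + Z{\left(43,d \right)}\right) + 29506 = \left(9393 - 86\right) + 29506 = 9307 + 29506 = 38813$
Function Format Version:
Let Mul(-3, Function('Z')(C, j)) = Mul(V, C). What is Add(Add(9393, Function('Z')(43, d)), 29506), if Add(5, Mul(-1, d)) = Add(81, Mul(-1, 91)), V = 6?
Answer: 38813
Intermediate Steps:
d = 15 (d = Add(5, Mul(-1, Add(81, Mul(-1, 91)))) = Add(5, Mul(-1, Add(81, -91))) = Add(5, Mul(-1, -10)) = Add(5, 10) = 15)
Function('Z')(C, j) = Mul(-2, C) (Function('Z')(C, j) = Mul(Rational(-1, 3), Mul(6, C)) = Mul(-2, C))
Add(Add(9393, Function('Z')(43, d)), 29506) = Add(Add(9393, Mul(-2, 43)), 29506) = Add(Add(9393, -86), 29506) = Add(9307, 29506) = 38813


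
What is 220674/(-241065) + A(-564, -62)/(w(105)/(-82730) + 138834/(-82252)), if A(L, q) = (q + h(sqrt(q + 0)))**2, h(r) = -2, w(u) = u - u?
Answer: -4513691449922/1859334345 ≈ -2427.6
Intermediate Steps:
w(u) = 0
A(L, q) = (-2 + q)**2 (A(L, q) = (q - 2)**2 = (-2 + q)**2)
220674/(-241065) + A(-564, -62)/(w(105)/(-82730) + 138834/(-82252)) = 220674/(-241065) + (-2 - 62)**2/(0/(-82730) + 138834/(-82252)) = 220674*(-1/241065) + (-64)**2/(0*(-1/82730) + 138834*(-1/82252)) = -73558/80355 + 4096/(0 - 69417/41126) = -73558/80355 + 4096/(-69417/41126) = -73558/80355 + 4096*(-41126/69417) = -73558/80355 - 168452096/69417 = -4513691449922/1859334345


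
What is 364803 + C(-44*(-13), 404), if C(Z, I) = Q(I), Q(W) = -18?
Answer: 364785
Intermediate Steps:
C(Z, I) = -18
364803 + C(-44*(-13), 404) = 364803 - 18 = 364785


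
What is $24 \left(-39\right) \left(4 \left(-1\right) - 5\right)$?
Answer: $8424$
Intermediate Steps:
$24 \left(-39\right) \left(4 \left(-1\right) - 5\right) = - 936 \left(-4 - 5\right) = \left(-936\right) \left(-9\right) = 8424$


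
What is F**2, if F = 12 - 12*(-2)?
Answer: 1296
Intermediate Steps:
F = 36 (F = 12 + 24 = 36)
F**2 = 36**2 = 1296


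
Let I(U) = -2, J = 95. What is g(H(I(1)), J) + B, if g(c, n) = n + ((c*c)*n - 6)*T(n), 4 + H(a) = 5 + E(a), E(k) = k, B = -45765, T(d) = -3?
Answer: -45937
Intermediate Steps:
H(a) = 1 + a (H(a) = -4 + (5 + a) = 1 + a)
g(c, n) = 18 + n - 3*n*c² (g(c, n) = n + ((c*c)*n - 6)*(-3) = n + (c²*n - 6)*(-3) = n + (n*c² - 6)*(-3) = n + (-6 + n*c²)*(-3) = n + (18 - 3*n*c²) = 18 + n - 3*n*c²)
g(H(I(1)), J) + B = (18 + 95 - 3*95*(1 - 2)²) - 45765 = (18 + 95 - 3*95*(-1)²) - 45765 = (18 + 95 - 3*95*1) - 45765 = (18 + 95 - 285) - 45765 = -172 - 45765 = -45937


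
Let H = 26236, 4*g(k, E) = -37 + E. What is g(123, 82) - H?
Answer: -104899/4 ≈ -26225.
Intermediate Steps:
g(k, E) = -37/4 + E/4 (g(k, E) = (-37 + E)/4 = -37/4 + E/4)
g(123, 82) - H = (-37/4 + (¼)*82) - 1*26236 = (-37/4 + 41/2) - 26236 = 45/4 - 26236 = -104899/4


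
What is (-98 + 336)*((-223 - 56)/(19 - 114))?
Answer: 66402/95 ≈ 698.97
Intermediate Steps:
(-98 + 336)*((-223 - 56)/(19 - 114)) = 238*(-279/(-95)) = 238*(-279*(-1/95)) = 238*(279/95) = 66402/95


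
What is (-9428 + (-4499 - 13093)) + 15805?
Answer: -11215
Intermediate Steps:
(-9428 + (-4499 - 13093)) + 15805 = (-9428 - 17592) + 15805 = -27020 + 15805 = -11215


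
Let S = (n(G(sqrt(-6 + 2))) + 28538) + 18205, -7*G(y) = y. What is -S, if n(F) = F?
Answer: -46743 + 2*I/7 ≈ -46743.0 + 0.28571*I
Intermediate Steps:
G(y) = -y/7
S = 46743 - 2*I/7 (S = (-sqrt(-6 + 2)/7 + 28538) + 18205 = (-2*I/7 + 28538) + 18205 = (28538 - 2*I/7) + 18205 = 46743 - 2*I/7 ≈ 46743.0 - 0.28571*I)
-S = -(46743 - 2*I/7) = -46743 + 2*I/7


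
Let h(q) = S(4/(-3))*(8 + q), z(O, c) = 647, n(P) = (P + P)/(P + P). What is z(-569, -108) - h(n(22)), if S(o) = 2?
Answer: 629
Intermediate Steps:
n(P) = 1 (n(P) = (2*P)/((2*P)) = (2*P)*(1/(2*P)) = 1)
h(q) = 16 + 2*q (h(q) = 2*(8 + q) = 16 + 2*q)
z(-569, -108) - h(n(22)) = 647 - (16 + 2*1) = 647 - (16 + 2) = 647 - 1*18 = 647 - 18 = 629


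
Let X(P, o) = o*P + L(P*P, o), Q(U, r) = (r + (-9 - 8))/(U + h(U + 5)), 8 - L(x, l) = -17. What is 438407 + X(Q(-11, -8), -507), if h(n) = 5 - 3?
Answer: 1311071/3 ≈ 4.3702e+5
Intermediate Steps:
L(x, l) = 25 (L(x, l) = 8 - 1*(-17) = 8 + 17 = 25)
h(n) = 2
Q(U, r) = (-17 + r)/(2 + U) (Q(U, r) = (r + (-9 - 8))/(U + 2) = (r - 17)/(2 + U) = (-17 + r)/(2 + U))
X(P, o) = 25 + P*o (X(P, o) = o*P + 25 = P*o + 25 = 25 + P*o)
438407 + X(Q(-11, -8), -507) = 438407 + (25 + ((-17 - 8)/(2 - 11))*(-507)) = 438407 + (25 + (-25/(-9))*(-507)) = 438407 + (25 - ⅑*(-25)*(-507)) = 438407 + (25 + (25/9)*(-507)) = 438407 + (25 - 4225/3) = 438407 - 4150/3 = 1311071/3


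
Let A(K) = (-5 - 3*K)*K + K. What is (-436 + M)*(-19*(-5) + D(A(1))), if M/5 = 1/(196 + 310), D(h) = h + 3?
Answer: -20075601/506 ≈ -39675.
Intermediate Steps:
A(K) = K + K*(-5 - 3*K) (A(K) = K*(-5 - 3*K) + K = K + K*(-5 - 3*K))
D(h) = 3 + h
M = 5/506 (M = 5/(196 + 310) = 5/506 ≈ 0.0098814)
(-436 + M)*(-19*(-5) + D(A(1))) = (-436 + 5/506)*(-19*(-5) + (3 - 1*1*(4 + 3*1))) = -220611*(95 + (3 - 1*1*(4 + 3)))/506 = -220611*(95 + (3 - 1*1*7))/506 = -220611*(95 + (3 - 7))/506 = -220611*(95 - 4)/506 = -220611/506*91 = -20075601/506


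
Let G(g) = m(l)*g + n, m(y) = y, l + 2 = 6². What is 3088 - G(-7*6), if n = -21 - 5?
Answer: 4542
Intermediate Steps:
l = 34 (l = -2 + 6² = -2 + 36 = 34)
n = -26
G(g) = -26 + 34*g (G(g) = 34*g - 26 = -26 + 34*g)
3088 - G(-7*6) = 3088 - (-26 + 34*(-7*6)) = 3088 - (-26 + 34*(-42)) = 3088 - (-26 - 1428) = 3088 - 1*(-1454) = 3088 + 1454 = 4542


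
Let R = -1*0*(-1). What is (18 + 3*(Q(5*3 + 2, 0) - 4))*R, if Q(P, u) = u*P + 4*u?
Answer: 0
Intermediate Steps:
Q(P, u) = 4*u + P*u (Q(P, u) = P*u + 4*u = 4*u + P*u)
R = 0 (R = 0*(-1) = 0)
(18 + 3*(Q(5*3 + 2, 0) - 4))*R = (18 + 3*(0*(4 + (5*3 + 2)) - 4))*0 = (18 + 3*(0*(4 + (15 + 2)) - 4))*0 = (18 + 3*(0*(4 + 17) - 4))*0 = (18 + 3*(0*21 - 4))*0 = (18 + 3*(0 - 4))*0 = (18 + 3*(-4))*0 = (18 - 12)*0 = 6*0 = 0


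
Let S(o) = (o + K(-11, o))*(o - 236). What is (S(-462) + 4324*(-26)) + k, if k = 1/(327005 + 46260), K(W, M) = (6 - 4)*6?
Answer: 75278592141/373265 ≈ 2.0168e+5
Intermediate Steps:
K(W, M) = 12 (K(W, M) = 2*6 = 12)
S(o) = (-236 + o)*(12 + o) (S(o) = (o + 12)*(o - 236) = (12 + o)*(-236 + o) = (-236 + o)*(12 + o))
k = 1/373265 ≈ 2.6791e-6
(S(-462) + 4324*(-26)) + k = ((-2832 + (-462)² - 224*(-462)) + 4324*(-26)) + 1/373265 = ((-2832 + 213444 + 103488) - 112424) + 1/373265 = (314100 - 112424) + 1/373265 = 201676 + 1/373265 = 75278592141/373265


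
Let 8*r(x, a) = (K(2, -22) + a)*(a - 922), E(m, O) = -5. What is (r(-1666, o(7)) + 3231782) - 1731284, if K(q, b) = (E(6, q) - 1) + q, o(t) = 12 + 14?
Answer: 1498034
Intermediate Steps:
o(t) = 26
K(q, b) = -6 + q (K(q, b) = (-5 - 1) + q = -6 + q)
r(x, a) = (-922 + a)*(-4 + a)/8 (r(x, a) = (((-6 + 2) + a)*(a - 922))/8 = ((-4 + a)*(-922 + a))/8 = ((-922 + a)*(-4 + a))/8 = (-922 + a)*(-4 + a)/8)
(r(-1666, o(7)) + 3231782) - 1731284 = ((461 - 463/4*26 + (⅛)*26²) + 3231782) - 1731284 = ((461 - 6019/2 + (⅛)*676) + 3231782) - 1731284 = ((461 - 6019/2 + 169/2) + 3231782) - 1731284 = (-2464 + 3231782) - 1731284 = 3229318 - 1731284 = 1498034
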